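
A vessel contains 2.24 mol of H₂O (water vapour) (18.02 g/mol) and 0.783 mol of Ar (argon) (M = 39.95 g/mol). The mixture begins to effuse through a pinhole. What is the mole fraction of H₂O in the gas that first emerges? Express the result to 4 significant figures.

Rate_i ∝ x_i/√M_i (Graham's law weighted by mole fraction), so the effusate composition follows n_i/√M_i.
x_H₂O(eff) = (n_H₂O/√M_H₂O) / (n_H₂O/√M_H₂O + n_Ar/√M_Ar)
= (2.24/√18.02) / (2.24/√18.02 + 0.783/√39.95) = 0.5277/(0.5277 + 0.1239) = 0.8099.

0.8099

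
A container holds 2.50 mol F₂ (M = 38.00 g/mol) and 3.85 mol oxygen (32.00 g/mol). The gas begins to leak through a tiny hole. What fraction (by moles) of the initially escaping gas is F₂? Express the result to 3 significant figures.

0.373

Each component's effusion rate ∝ (its partial pressure)·(1/√M) ∝ n_i/√M_i.
So x_F₂ in the escaping gas = (n_F₂/√M_F₂) / Σ(n_i/√M_i)
= (2.50/√38.00) / (2.50/√38.00 + 3.85/√32.00) = 0.4056/(0.4056 + 0.6806) = 0.373.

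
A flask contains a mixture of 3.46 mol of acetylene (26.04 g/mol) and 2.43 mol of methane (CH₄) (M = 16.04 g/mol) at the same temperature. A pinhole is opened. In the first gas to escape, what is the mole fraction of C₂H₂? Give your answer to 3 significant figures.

The effusion rate of species i is ∝ p_i/√M_i ∝ n_i/√M_i.
Mole fraction of C₂H₂ in the effusate = (n_C₂H₂/√M_C₂H₂) / (n_C₂H₂/√M_C₂H₂ + n_CH₄/√M_CH₄)
= (3.46/√26.04) / (3.46/√26.04 + 2.43/√16.04) = 0.6780/(0.6780 + 0.6067) = 0.528.

0.528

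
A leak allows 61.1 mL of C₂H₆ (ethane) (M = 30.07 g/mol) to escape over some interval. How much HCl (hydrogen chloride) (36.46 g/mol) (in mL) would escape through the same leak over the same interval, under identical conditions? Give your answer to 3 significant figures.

By Graham's law, rate_HCl/rate_C₂H₆ = √(M_C₂H₆/M_HCl) = √(30.07/36.46) = √0.8247 = 0.9082.
So the volume for HCl is 61.1 × 0.9082 = 55.5 mL.

55.5 mL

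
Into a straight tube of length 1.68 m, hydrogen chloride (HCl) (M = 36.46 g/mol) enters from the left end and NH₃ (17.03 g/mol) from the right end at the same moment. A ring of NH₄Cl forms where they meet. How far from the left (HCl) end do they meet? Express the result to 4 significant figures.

Distances travelled in equal time are proportional to diffusion rates, so d_HCl/d_NH₃ = √(M_NH₃/M_HCl) = √(17.03/36.46) = 0.6834.
With d_HCl + d_NH₃ = 1.68 m, d_NH₃ = 1.68/(1 + 0.6834) = 0.9980 m.
d_HCl = 1.68 − 0.9980 = 0.6820 m.

0.6820 m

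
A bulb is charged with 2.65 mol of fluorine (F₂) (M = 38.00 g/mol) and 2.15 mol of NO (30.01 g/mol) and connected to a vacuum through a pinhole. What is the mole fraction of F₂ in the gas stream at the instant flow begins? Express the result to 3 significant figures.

Effusion rate of each component ∝ n_i/√M_i (partial pressure × 1/√M).
x_F₂(eff) = (n_F₂/√M_F₂) / (n_F₂/√M_F₂ + n_NO/√M_NO)
= (2.65/√38.00) / (2.65/√38.00 + 2.15/√30.01) = 0.4299/(0.4299 + 0.3925) = 0.523.

0.523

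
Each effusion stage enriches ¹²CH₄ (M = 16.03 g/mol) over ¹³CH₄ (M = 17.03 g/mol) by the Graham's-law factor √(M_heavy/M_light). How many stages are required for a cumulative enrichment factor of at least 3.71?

With α = √(17.03/16.03) per stage, ln α = ½ ln(1.06238) = 0.03026.
Need α^N ≥ 3.71 ⇒ N ≥ ln(3.71) / ln α = 1.311 / 0.03026 = 43.33.
So at least 44 stages are needed.

44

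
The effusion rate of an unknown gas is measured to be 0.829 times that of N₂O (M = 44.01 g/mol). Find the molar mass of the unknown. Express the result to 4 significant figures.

By Graham's law, rate_X/rate_N₂O = √(M_N₂O/M_X).
0.829 = √(44.01/M_X)
M_X = 44.01 / 0.829² = 44.01 / 0.6872 = 64.04 g/mol

64.04 g/mol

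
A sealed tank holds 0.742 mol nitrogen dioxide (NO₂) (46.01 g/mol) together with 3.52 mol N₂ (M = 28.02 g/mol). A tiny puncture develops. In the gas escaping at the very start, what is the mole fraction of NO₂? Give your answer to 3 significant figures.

Each component's effusion rate ∝ (its partial pressure)·(1/√M) ∝ n_i/√M_i.
Mole fraction of NO₂ in the effusate = (n_NO₂/√M_NO₂) / (n_NO₂/√M_NO₂ + n_N₂/√M_N₂)
= (0.742/√46.01) / (0.742/√46.01 + 3.52/√28.02) = 0.1094/(0.1094 + 0.6650) = 0.141.

0.141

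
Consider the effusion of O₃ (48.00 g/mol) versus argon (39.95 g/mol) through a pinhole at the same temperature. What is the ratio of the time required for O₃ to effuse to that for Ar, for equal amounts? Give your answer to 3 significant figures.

1.10

From Graham's law, t_O₃/t_Ar = √(M_O₃/M_Ar) = √(48.00/39.95) = √1.202 = 1.10.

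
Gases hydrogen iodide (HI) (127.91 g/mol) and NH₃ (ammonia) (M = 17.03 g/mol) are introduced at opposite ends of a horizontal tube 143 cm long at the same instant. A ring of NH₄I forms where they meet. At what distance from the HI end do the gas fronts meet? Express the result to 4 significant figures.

38.23 cm

Graham's law gives d_HI/d_NH₃ = rate_HI/rate_NH₃ = √(M_NH₃/M_HI) = √(17.03/127.91) = 0.3649.
With d_HI + d_NH₃ = 143 cm, d_NH₃ = 143/(1 + 0.3649) = 104.8 cm.
d_HI = 143 − 104.8 = 38.23 cm.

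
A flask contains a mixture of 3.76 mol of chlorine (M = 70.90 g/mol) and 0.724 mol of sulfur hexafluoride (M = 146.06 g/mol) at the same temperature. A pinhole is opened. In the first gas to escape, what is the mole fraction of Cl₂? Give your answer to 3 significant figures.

0.882

Each component's effusion rate ∝ (its partial pressure)·(1/√M) ∝ n_i/√M_i.
So x_Cl₂ in the escaping gas = (n_Cl₂/√M_Cl₂) / Σ(n_i/√M_i)
= (3.76/√70.90) / (3.76/√70.90 + 0.724/√146.06) = 0.4465/(0.4465 + 0.05991) = 0.882.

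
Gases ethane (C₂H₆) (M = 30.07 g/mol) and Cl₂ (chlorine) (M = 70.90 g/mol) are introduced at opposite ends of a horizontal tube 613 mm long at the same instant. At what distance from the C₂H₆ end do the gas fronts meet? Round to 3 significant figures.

The fronts meet when d_C₂H₆ + d_Cl₂ = L with d_C₂H₆/d_Cl₂ = √(M_Cl₂/M_C₂H₆) (Graham's law). Here √(M_Cl₂/M_C₂H₆) = √(70.90/30.07) = 1.536.
With d_C₂H₆ + d_Cl₂ = 613 mm, d_Cl₂ = 613/(1 + 1.536) = 241.8 mm.
d_C₂H₆ = 613 − 241.8 = 371 mm.

371 mm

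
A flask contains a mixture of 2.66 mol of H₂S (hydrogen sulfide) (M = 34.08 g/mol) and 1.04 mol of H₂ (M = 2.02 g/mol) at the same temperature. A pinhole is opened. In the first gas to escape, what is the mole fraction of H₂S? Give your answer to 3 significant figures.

0.384

Each component's effusion rate ∝ (its partial pressure)·(1/√M) ∝ n_i/√M_i.
So x_H₂S in the escaping gas = (n_H₂S/√M_H₂S) / Σ(n_i/√M_i)
= (2.66/√34.08) / (2.66/√34.08 + 1.04/√2.02) = 0.4557/(0.4557 + 0.7317) = 0.384.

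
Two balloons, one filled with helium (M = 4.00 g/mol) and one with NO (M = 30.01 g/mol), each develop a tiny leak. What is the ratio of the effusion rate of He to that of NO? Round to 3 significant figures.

2.74

By Graham's law, rate_He/rate_NO = √(M_NO/M_He) = √(30.01/4.00) = √7.503 = 2.74.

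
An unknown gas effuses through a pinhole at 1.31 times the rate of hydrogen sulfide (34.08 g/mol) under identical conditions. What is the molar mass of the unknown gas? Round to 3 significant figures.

19.9 g/mol

Since effusion rate ∝ 1/√M, rate_X/rate_H₂S = √(M_H₂S/M_X).
1.31 = √(34.08/M_X)
M_X = 34.08 / 1.31² = 34.08 / 1.716 = 19.9 g/mol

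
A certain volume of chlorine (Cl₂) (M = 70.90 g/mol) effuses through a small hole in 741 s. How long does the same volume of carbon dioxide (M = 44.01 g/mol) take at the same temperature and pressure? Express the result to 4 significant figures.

583.8 s

Since effusion rate ∝ 1/√M, t_CO₂/t_Cl₂ = √(M_CO₂/M_Cl₂) = √(44.01/70.90) = √0.6207 = 0.7879.
So the time for CO₂ is 741 × 0.7879 = 583.8 s.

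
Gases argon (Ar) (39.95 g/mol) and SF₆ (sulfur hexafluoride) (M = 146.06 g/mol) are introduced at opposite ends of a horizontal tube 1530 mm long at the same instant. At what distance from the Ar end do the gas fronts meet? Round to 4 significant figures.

1005 mm

Graham's law gives d_Ar/d_SF₆ = rate_Ar/rate_SF₆ = √(M_SF₆/M_Ar) = √(146.06/39.95) = 1.912.
With d_Ar + d_SF₆ = 1530 mm, d_SF₆ = 1530/(1 + 1.912) = 525.4 mm.
d_Ar = 1530 − 525.4 = 1005 mm.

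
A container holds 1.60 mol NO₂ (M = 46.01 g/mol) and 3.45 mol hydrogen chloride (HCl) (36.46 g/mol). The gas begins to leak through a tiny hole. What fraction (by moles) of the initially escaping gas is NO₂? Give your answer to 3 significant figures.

0.292

Each component's effusion rate ∝ (its partial pressure)·(1/√M) ∝ n_i/√M_i.
Mole fraction of NO₂ in the effusate = (n_NO₂/√M_NO₂) / (n_NO₂/√M_NO₂ + n_HCl/√M_HCl)
= (1.60/√46.01) / (1.60/√46.01 + 3.45/√36.46) = 0.2359/(0.2359 + 0.5714) = 0.292.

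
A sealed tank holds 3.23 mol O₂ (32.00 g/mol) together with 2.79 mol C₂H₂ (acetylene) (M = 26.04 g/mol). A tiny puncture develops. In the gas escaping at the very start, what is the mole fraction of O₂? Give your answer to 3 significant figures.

Each component's effusion rate ∝ (its partial pressure)·(1/√M) ∝ n_i/√M_i.
x_O₂(eff) = (n_O₂/√M_O₂) / (n_O₂/√M_O₂ + n_C₂H₂/√M_C₂H₂)
= (3.23/√32.00) / (3.23/√32.00 + 2.79/√26.04) = 0.5710/(0.5710 + 0.5467) = 0.511.

0.511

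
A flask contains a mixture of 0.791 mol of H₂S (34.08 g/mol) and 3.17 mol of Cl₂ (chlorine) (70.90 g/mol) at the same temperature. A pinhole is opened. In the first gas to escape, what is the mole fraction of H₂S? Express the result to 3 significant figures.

0.265

Rate_i ∝ x_i/√M_i (Graham's law weighted by mole fraction), so the effusate composition follows n_i/√M_i.
So x_H₂S in the escaping gas = (n_H₂S/√M_H₂S) / Σ(n_i/√M_i)
= (0.791/√34.08) / (0.791/√34.08 + 3.17/√70.90) = 0.1355/(0.1355 + 0.3765) = 0.265.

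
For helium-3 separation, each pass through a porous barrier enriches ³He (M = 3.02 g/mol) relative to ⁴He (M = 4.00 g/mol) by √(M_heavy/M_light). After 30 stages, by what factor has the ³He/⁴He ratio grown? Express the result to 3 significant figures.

After 30 stages the ratio has grown by (√(4.00/3.02))^30 = (4.00/3.02)^(30/2).
= 1.32450^15 = 67.7.

67.7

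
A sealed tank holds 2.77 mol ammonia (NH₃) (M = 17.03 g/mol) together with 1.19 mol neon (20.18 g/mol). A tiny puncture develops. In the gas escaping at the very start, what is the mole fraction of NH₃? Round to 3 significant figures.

Effusion rate of each component ∝ n_i/√M_i (partial pressure × 1/√M).
So x_NH₃ in the escaping gas = (n_NH₃/√M_NH₃) / Σ(n_i/√M_i)
= (2.77/√17.03) / (2.77/√17.03 + 1.19/√20.18) = 0.6712/(0.6712 + 0.2649) = 0.717.

0.717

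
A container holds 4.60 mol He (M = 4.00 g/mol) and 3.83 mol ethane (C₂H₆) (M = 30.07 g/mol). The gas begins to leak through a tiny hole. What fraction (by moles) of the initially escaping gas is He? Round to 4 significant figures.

Each component's effusion rate ∝ (its partial pressure)·(1/√M) ∝ n_i/√M_i.
So x_He in the escaping gas = (n_He/√M_He) / Σ(n_i/√M_i)
= (4.60/√4.00) / (4.60/√4.00 + 3.83/√30.07) = 2.300/(2.300 + 0.6984) = 0.7671.

0.7671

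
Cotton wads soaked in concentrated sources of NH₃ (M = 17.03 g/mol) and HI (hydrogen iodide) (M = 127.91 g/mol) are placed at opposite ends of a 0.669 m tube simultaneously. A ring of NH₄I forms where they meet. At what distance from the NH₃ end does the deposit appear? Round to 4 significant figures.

0.4902 m

In equal time, each gas travels a distance ∝ its rate ∝ 1/√M, so d_NH₃/d_HI = √(M_HI/M_NH₃) = √(127.91/17.03) = 2.741.
With d_NH₃ + d_HI = 0.669 m, d_HI = 0.669/(1 + 2.741) = 0.1788 m.
d_NH₃ = 0.669 − 0.1788 = 0.4902 m.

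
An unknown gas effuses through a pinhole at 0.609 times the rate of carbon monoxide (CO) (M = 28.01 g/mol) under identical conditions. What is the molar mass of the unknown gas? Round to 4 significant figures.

75.52 g/mol

Graham's law gives rate_X/rate_CO = √(M_CO/M_X).
0.609 = √(28.01/M_X)
M_X = 28.01 / 0.609² = 28.01 / 0.3709 = 75.52 g/mol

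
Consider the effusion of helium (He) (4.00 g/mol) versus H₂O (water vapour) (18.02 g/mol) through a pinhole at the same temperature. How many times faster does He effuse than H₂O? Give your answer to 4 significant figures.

2.122

Using Graham's law: rate_He/rate_H₂O = √(M_H₂O/M_He) = √(18.02/4.00) = √4.505 = 2.122.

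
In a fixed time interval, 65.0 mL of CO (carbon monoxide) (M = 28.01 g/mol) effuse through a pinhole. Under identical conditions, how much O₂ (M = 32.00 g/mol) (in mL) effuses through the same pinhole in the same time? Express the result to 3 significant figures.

Graham's law gives rate_O₂/rate_CO = √(M_CO/M_O₂) = √(28.01/32.00) = √0.8753 = 0.9356.
So the volume for O₂ is 65.0 × 0.9356 = 60.8 mL.

60.8 mL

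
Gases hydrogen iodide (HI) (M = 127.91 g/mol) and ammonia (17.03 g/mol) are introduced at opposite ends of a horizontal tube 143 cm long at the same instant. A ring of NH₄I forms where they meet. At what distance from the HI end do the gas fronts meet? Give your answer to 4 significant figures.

38.23 cm

In equal time, each gas travels a distance ∝ its rate ∝ 1/√M, so d_HI/d_NH₃ = √(M_NH₃/M_HI) = √(17.03/127.91) = 0.3649.
With d_HI + d_NH₃ = 143 cm, d_NH₃ = 143/(1 + 0.3649) = 104.8 cm.
d_HI = 143 − 104.8 = 38.23 cm.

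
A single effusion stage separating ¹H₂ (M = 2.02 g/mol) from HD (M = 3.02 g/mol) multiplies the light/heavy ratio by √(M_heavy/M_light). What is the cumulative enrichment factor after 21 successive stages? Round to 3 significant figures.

68.2

Each stage multiplies the ratio by α = √(3.02/2.02), so after 21 stages the overall factor is α^21 = (3.02/2.02)^(21/2).
= 1.49505^(21/2) = 68.2.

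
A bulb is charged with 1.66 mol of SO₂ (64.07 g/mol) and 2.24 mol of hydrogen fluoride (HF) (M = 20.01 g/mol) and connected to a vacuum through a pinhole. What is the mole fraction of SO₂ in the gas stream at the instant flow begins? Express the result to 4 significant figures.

Each component's effusion rate ∝ (its partial pressure)·(1/√M) ∝ n_i/√M_i.
x_SO₂(eff) = (n_SO₂/√M_SO₂) / (n_SO₂/√M_SO₂ + n_HF/√M_HF)
= (1.66/√64.07) / (1.66/√64.07 + 2.24/√20.01) = 0.2074/(0.2074 + 0.5008) = 0.2929.

0.2929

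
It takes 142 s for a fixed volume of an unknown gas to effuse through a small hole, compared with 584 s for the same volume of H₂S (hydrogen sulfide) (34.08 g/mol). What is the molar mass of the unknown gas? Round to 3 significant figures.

2.01 g/mol

From Graham's law, t_X/t_H₂S = √(M_X/M_H₂S).
142/584 = 0.2432 = √(M_X/34.08)
M_X = 34.08 × 0.2432² = 34.08 × 0.05912 = 2.01 g/mol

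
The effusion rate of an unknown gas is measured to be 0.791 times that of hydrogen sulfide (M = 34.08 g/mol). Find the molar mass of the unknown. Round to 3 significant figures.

54.5 g/mol

By Graham's law, rate_X/rate_H₂S = √(M_H₂S/M_X).
0.791 = √(34.08/M_X)
M_X = 34.08 / 0.791² = 34.08 / 0.6257 = 54.5 g/mol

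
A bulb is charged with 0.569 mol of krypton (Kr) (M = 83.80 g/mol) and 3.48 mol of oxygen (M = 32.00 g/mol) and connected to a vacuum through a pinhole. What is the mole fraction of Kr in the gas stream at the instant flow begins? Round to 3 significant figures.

0.0918

Rate_i ∝ x_i/√M_i (Graham's law weighted by mole fraction), so the effusate composition follows n_i/√M_i.
So x_Kr in the escaping gas = (n_Kr/√M_Kr) / Σ(n_i/√M_i)
= (0.569/√83.80) / (0.569/√83.80 + 3.48/√32.00) = 0.06216/(0.06216 + 0.6152) = 0.0918.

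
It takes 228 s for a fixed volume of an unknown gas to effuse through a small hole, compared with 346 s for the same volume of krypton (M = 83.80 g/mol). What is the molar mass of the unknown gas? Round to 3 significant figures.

36.4 g/mol

From Graham's law, t_X/t_Kr = √(M_X/M_Kr).
228/346 = 0.6590 = √(M_X/83.80)
M_X = 83.80 × 0.6590² = 83.80 × 0.4342 = 36.4 g/mol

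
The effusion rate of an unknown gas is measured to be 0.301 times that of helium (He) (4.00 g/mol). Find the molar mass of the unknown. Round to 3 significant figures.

44.1 g/mol

Since effusion rate ∝ 1/√M, rate_X/rate_He = √(M_He/M_X).
0.301 = √(4.00/M_X)
M_X = 4.00 / 0.301² = 4.00 / 0.09060 = 44.1 g/mol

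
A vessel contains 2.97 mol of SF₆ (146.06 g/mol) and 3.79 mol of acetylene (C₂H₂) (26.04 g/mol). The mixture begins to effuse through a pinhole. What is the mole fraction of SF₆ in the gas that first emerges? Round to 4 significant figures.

Rate_i ∝ x_i/√M_i (Graham's law weighted by mole fraction), so the effusate composition follows n_i/√M_i.
Mole fraction of SF₆ in the effusate = (n_SF₆/√M_SF₆) / (n_SF₆/√M_SF₆ + n_C₂H₂/√M_C₂H₂)
= (2.97/√146.06) / (2.97/√146.06 + 3.79/√26.04) = 0.2457/(0.2457 + 0.7427) = 0.2486.

0.2486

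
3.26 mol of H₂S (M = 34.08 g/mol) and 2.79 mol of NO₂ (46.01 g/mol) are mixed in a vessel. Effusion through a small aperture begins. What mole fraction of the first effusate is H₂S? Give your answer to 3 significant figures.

Rate_i ∝ x_i/√M_i (Graham's law weighted by mole fraction), so the effusate composition follows n_i/√M_i.
x_H₂S(eff) = (n_H₂S/√M_H₂S) / (n_H₂S/√M_H₂S + n_NO₂/√M_NO₂)
= (3.26/√34.08) / (3.26/√34.08 + 2.79/√46.01) = 0.5584/(0.5584 + 0.4113) = 0.576.

0.576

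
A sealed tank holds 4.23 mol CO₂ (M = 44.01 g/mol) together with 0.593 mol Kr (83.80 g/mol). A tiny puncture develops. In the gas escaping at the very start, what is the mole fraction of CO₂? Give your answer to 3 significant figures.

0.908

Effusion rate of each component ∝ n_i/√M_i (partial pressure × 1/√M).
So x_CO₂ in the escaping gas = (n_CO₂/√M_CO₂) / Σ(n_i/√M_i)
= (4.23/√44.01) / (4.23/√44.01 + 0.593/√83.80) = 0.6376/(0.6376 + 0.06478) = 0.908.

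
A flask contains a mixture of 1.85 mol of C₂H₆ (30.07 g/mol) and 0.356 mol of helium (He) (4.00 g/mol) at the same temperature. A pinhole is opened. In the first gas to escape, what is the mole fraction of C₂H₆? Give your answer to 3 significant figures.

Each component's effusion rate ∝ (its partial pressure)·(1/√M) ∝ n_i/√M_i.
x_C₂H₆(eff) = (n_C₂H₆/√M_C₂H₆) / (n_C₂H₆/√M_C₂H₆ + n_He/√M_He)
= (1.85/√30.07) / (1.85/√30.07 + 0.356/√4.00) = 0.3374/(0.3374 + 0.1780) = 0.655.

0.655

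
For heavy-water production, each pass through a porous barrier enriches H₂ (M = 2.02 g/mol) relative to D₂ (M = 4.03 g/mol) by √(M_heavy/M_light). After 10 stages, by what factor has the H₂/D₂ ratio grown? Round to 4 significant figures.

Overall factor = α^10 with α = √(4.03/2.02), i.e. (4.03/2.02)^(10/2).
= 1.99505^5 = 31.61.

31.61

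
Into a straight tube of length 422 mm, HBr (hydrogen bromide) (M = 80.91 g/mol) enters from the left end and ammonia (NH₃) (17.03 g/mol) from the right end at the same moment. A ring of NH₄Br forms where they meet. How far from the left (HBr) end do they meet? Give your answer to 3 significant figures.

133 mm

Distances travelled in equal time are proportional to diffusion rates, so d_HBr/d_NH₃ = √(M_NH₃/M_HBr) = √(17.03/80.91) = 0.4588.
With d_HBr + d_NH₃ = 422 mm, d_NH₃ = 422/(1 + 0.4588) = 289.3 mm.
d_HBr = 422 − 289.3 = 133 mm.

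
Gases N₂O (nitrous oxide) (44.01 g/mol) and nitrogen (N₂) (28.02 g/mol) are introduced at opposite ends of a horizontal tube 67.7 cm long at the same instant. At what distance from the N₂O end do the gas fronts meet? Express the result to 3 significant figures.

30.0 cm

Graham's law gives d_N₂O/d_N₂ = rate_N₂O/rate_N₂ = √(M_N₂/M_N₂O) = √(28.02/44.01) = 0.7979.
With d_N₂O + d_N₂ = 67.7 cm, d_N₂ = 67.7/(1 + 0.7979) = 37.65 cm.
d_N₂O = 67.7 − 37.65 = 30.0 cm.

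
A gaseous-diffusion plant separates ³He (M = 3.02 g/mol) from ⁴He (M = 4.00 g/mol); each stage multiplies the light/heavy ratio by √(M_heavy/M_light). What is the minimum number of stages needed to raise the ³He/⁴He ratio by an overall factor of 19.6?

22

Single-stage factor α = √(4.00/3.02), so ln α = ½ ln(1.32450) = 0.1405.
Need α^N ≥ 19.6 ⇒ N ≥ ln(19.6) / ln α = 2.976 / 0.1405 = 21.18.
So at least 22 stages are needed.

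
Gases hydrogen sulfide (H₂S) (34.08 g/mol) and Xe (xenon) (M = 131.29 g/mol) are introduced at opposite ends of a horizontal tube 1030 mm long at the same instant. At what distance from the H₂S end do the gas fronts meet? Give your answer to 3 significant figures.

682 mm

Graham's law gives d_H₂S/d_Xe = rate_H₂S/rate_Xe = √(M_Xe/M_H₂S) = √(131.29/34.08) = 1.963.
With d_H₂S + d_Xe = 1030 mm, d_Xe = 1030/(1 + 1.963) = 347.6 mm.
d_H₂S = 1030 − 347.6 = 682 mm.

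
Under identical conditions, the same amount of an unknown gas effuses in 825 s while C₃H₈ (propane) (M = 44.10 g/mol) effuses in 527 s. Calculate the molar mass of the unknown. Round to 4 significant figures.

From Graham's law, t_X/t_C₃H₈ = √(M_X/M_C₃H₈).
825/527 = 1.565 = √(M_X/44.10)
M_X = 44.10 × 1.565² = 44.10 × 2.451 = 108.1 g/mol

108.1 g/mol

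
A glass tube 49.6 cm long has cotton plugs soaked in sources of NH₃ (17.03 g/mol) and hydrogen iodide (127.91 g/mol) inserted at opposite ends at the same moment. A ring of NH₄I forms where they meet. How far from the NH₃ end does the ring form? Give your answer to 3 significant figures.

The fronts meet when d_NH₃ + d_HI = L with d_NH₃/d_HI = √(M_HI/M_NH₃) (Graham's law). Here √(M_HI/M_NH₃) = √(127.91/17.03) = 2.741.
With d_NH₃ + d_HI = 49.6 cm, d_HI = 49.6/(1 + 2.741) = 13.26 cm.
d_NH₃ = 49.6 − 13.26 = 36.3 cm.

36.3 cm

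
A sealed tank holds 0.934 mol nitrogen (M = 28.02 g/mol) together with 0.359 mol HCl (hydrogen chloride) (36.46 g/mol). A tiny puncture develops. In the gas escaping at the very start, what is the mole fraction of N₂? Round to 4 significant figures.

0.7480

The effusion rate of species i is ∝ p_i/√M_i ∝ n_i/√M_i.
x_N₂(eff) = (n_N₂/√M_N₂) / (n_N₂/√M_N₂ + n_HCl/√M_HCl)
= (0.934/√28.02) / (0.934/√28.02 + 0.359/√36.46) = 0.1764/(0.1764 + 0.05945) = 0.7480.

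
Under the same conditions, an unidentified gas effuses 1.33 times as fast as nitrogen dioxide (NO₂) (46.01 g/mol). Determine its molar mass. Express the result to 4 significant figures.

Graham's law gives rate_X/rate_NO₂ = √(M_NO₂/M_X).
1.33 = √(46.01/M_X)
M_X = 46.01 / 1.33² = 46.01 / 1.769 = 26.01 g/mol

26.01 g/mol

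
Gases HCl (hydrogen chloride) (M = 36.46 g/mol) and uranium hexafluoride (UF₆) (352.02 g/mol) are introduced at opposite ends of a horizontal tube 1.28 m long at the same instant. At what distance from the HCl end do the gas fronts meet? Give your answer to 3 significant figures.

Graham's law gives d_HCl/d_UF₆ = rate_HCl/rate_UF₆ = √(M_UF₆/M_HCl) = √(352.02/36.46) = 3.107.
With d_HCl + d_UF₆ = 1.28 m, d_UF₆ = 1.28/(1 + 3.107) = 0.3116 m.
d_HCl = 1.28 − 0.3116 = 0.968 m.

0.968 m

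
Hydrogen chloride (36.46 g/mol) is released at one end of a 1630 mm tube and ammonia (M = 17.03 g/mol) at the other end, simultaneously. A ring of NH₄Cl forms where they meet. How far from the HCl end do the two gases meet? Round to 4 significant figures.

661.7 mm

In equal time, each gas travels a distance ∝ its rate ∝ 1/√M, so d_HCl/d_NH₃ = √(M_NH₃/M_HCl) = √(17.03/36.46) = 0.6834.
With d_HCl + d_NH₃ = 1630 mm, d_NH₃ = 1630/(1 + 0.6834) = 968.3 mm.
d_HCl = 1630 − 968.3 = 661.7 mm.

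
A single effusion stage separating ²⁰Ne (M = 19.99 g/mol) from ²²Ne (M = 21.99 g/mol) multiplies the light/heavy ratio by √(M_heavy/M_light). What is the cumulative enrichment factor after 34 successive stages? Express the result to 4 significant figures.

5.058

Each stage multiplies the ratio by α = √(21.99/19.99), so after 34 stages the overall factor is α^34 = (21.99/19.99)^(34/2).
= 1.10005^17 = 5.058.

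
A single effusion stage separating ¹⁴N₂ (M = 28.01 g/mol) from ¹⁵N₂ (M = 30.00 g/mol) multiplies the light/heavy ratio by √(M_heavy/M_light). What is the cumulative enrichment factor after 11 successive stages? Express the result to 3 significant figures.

1.46

Each stage multiplies the ratio by α = √(30.00/28.01), so after 11 stages the overall factor is α^11 = (30.00/28.01)^(11/2).
= 1.07105^(11/2) = 1.46.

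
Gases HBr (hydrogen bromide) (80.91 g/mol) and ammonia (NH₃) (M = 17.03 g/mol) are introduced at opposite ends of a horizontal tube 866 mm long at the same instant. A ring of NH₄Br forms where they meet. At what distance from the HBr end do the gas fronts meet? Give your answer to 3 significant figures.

In equal time, each gas travels a distance ∝ its rate ∝ 1/√M, so d_HBr/d_NH₃ = √(M_NH₃/M_HBr) = √(17.03/80.91) = 0.4588.
With d_HBr + d_NH₃ = 866 mm, d_NH₃ = 866/(1 + 0.4588) = 593.6 mm.
d_HBr = 866 − 593.6 = 272 mm.

272 mm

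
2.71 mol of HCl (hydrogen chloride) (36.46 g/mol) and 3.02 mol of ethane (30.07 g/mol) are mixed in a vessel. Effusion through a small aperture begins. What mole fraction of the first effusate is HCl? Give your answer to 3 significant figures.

0.449

Each component's effusion rate ∝ (its partial pressure)·(1/√M) ∝ n_i/√M_i.
x_HCl(eff) = (n_HCl/√M_HCl) / (n_HCl/√M_HCl + n_C₂H₆/√M_C₂H₆)
= (2.71/√36.46) / (2.71/√36.46 + 3.02/√30.07) = 0.4488/(0.4488 + 0.5507) = 0.449.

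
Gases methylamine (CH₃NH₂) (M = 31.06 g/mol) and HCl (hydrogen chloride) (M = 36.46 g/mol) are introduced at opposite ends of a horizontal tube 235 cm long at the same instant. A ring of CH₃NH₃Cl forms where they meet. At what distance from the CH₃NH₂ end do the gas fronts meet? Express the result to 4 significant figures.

The fronts meet when d_CH₃NH₂ + d_HCl = L with d_CH₃NH₂/d_HCl = √(M_HCl/M_CH₃NH₂) (Graham's law). Here √(M_HCl/M_CH₃NH₂) = √(36.46/31.06) = 1.083.
With d_CH₃NH₂ + d_HCl = 235 cm, d_HCl = 235/(1 + 1.083) = 112.8 cm.
d_CH₃NH₂ = 235 − 112.8 = 122.2 cm.

122.2 cm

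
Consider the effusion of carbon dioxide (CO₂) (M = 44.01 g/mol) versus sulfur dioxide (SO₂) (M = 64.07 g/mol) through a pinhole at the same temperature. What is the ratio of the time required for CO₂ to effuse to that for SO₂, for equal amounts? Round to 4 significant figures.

0.8288

Since effusion rate ∝ 1/√M, t_CO₂/t_SO₂ = √(M_CO₂/M_SO₂) = √(44.01/64.07) = √0.6869 = 0.8288.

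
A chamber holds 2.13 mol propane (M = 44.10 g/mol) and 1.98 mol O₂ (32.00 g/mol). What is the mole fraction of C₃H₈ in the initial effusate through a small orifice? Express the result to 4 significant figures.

Effusion rate of each component ∝ n_i/√M_i (partial pressure × 1/√M).
x_C₃H₈(eff) = (n_C₃H₈/√M_C₃H₈) / (n_C₃H₈/√M_C₃H₈ + n_O₂/√M_O₂)
= (2.13/√44.10) / (2.13/√44.10 + 1.98/√32.00) = 0.3207/(0.3207 + 0.3500) = 0.4782.

0.4782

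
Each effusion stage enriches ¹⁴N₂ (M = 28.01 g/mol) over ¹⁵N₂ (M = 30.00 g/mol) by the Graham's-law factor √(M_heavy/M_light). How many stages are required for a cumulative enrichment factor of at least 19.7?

With α = √(30.00/28.01) per stage, ln α = ½ ln(1.07105) = 0.03432.
Need α^N ≥ 19.7 ⇒ N ≥ ln(19.7) / ln α = 2.981 / 0.03432 = 86.85.
Minimum whole number of stages: N = 87.

87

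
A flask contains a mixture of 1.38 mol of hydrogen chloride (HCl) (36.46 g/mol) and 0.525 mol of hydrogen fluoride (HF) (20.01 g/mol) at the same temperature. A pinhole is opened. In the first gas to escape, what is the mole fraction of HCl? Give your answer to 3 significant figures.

0.661

The effusion rate of species i is ∝ p_i/√M_i ∝ n_i/√M_i.
So x_HCl in the escaping gas = (n_HCl/√M_HCl) / Σ(n_i/√M_i)
= (1.38/√36.46) / (1.38/√36.46 + 0.525/√20.01) = 0.2285/(0.2285 + 0.1174) = 0.661.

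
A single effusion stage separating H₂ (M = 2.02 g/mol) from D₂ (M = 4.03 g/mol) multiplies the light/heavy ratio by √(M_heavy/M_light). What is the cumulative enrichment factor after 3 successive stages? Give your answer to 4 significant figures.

2.818

Each stage multiplies the ratio by α = √(4.03/2.02), so after 3 stages the overall factor is α^3 = (4.03/2.02)^(3/2).
= 1.99505^(3/2) = 2.818.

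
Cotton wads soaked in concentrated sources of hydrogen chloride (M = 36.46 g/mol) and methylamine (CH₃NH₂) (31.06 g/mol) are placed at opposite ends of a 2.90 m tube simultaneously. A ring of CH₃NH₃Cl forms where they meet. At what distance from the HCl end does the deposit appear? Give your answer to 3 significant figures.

Graham's law gives d_HCl/d_CH₃NH₂ = rate_HCl/rate_CH₃NH₂ = √(M_CH₃NH₂/M_HCl) = √(31.06/36.46) = 0.9230.
With d_HCl + d_CH₃NH₂ = 2.90 m, d_CH₃NH₂ = 2.90/(1 + 0.9230) = 1.508 m.
d_HCl = 2.90 − 1.508 = 1.39 m.

1.39 m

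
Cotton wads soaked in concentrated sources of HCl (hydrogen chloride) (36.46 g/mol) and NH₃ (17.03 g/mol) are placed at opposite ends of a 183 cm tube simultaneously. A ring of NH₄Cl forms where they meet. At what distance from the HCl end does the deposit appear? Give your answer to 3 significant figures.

74.3 cm

In equal time, each gas travels a distance ∝ its rate ∝ 1/√M, so d_HCl/d_NH₃ = √(M_NH₃/M_HCl) = √(17.03/36.46) = 0.6834.
With d_HCl + d_NH₃ = 183 cm, d_NH₃ = 183/(1 + 0.6834) = 108.7 cm.
d_HCl = 183 − 108.7 = 74.3 cm.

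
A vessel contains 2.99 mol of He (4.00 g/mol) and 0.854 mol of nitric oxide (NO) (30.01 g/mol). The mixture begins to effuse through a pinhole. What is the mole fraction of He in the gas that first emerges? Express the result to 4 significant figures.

0.9056

Each component's effusion rate ∝ (its partial pressure)·(1/√M) ∝ n_i/√M_i.
x_He(eff) = (n_He/√M_He) / (n_He/√M_He + n_NO/√M_NO)
= (2.99/√4.00) / (2.99/√4.00 + 0.854/√30.01) = 1.495/(1.495 + 0.1559) = 0.9056.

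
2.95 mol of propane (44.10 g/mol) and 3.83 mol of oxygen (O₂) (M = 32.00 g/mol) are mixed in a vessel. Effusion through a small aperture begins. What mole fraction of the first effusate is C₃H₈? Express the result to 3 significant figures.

0.396

Rate_i ∝ x_i/√M_i (Graham's law weighted by mole fraction), so the effusate composition follows n_i/√M_i.
x_C₃H₈(eff) = (n_C₃H₈/√M_C₃H₈) / (n_C₃H₈/√M_C₃H₈ + n_O₂/√M_O₂)
= (2.95/√44.10) / (2.95/√44.10 + 3.83/√32.00) = 0.4442/(0.4442 + 0.6771) = 0.396.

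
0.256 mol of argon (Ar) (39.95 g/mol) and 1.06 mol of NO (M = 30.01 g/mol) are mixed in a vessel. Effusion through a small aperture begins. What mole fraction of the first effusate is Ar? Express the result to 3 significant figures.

The effusion rate of species i is ∝ p_i/√M_i ∝ n_i/√M_i.
x_Ar(eff) = (n_Ar/√M_Ar) / (n_Ar/√M_Ar + n_NO/√M_NO)
= (0.256/√39.95) / (0.256/√39.95 + 1.06/√30.01) = 0.04050/(0.04050 + 0.1935) = 0.173.

0.173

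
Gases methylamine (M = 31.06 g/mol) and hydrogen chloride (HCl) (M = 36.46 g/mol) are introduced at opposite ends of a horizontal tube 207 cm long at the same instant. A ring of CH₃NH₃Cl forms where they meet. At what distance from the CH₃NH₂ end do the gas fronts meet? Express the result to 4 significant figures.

107.6 cm

Graham's law gives d_CH₃NH₂/d_HCl = rate_CH₃NH₂/rate_HCl = √(M_HCl/M_CH₃NH₂) = √(36.46/31.06) = 1.083.
With d_CH₃NH₂ + d_HCl = 207 cm, d_HCl = 207/(1 + 1.083) = 99.35 cm.
d_CH₃NH₂ = 207 − 99.35 = 107.6 cm.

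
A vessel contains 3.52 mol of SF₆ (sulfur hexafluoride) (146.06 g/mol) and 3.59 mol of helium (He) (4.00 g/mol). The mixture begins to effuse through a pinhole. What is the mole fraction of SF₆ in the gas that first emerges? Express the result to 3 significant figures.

Each component's effusion rate ∝ (its partial pressure)·(1/√M) ∝ n_i/√M_i.
x_SF₆(eff) = (n_SF₆/√M_SF₆) / (n_SF₆/√M_SF₆ + n_He/√M_He)
= (3.52/√146.06) / (3.52/√146.06 + 3.59/√4.00) = 0.2913/(0.2913 + 1.795) = 0.140.

0.140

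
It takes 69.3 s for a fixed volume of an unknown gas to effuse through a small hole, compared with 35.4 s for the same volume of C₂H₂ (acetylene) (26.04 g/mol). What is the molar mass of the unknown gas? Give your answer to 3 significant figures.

By Graham's law, t_X/t_C₂H₂ = √(M_X/M_C₂H₂).
69.3/35.4 = 1.958 = √(M_X/26.04)
M_X = 26.04 × 1.958² = 26.04 × 3.832 = 99.8 g/mol

99.8 g/mol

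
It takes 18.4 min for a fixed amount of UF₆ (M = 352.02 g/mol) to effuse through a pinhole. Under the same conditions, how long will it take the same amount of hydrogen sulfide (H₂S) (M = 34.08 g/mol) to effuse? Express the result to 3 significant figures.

5.73 min

By Graham's law, t_H₂S/t_UF₆ = √(M_H₂S/M_UF₆) = √(34.08/352.02) = √0.09681 = 0.3111.
So the time for H₂S is 18.4 × 0.3111 = 5.73 min.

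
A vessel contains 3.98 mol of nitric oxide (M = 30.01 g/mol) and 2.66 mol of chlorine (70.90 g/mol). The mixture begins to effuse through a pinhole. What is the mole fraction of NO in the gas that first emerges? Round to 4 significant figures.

0.6970

Effusion rate of each component ∝ n_i/√M_i (partial pressure × 1/√M).
x_NO(eff) = (n_NO/√M_NO) / (n_NO/√M_NO + n_Cl₂/√M_Cl₂)
= (3.98/√30.01) / (3.98/√30.01 + 2.66/√70.90) = 0.7265/(0.7265 + 0.3159) = 0.6970.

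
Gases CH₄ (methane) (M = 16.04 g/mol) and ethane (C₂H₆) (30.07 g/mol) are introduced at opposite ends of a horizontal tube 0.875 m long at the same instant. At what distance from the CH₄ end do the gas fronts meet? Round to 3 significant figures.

0.506 m

The fronts meet when d_CH₄ + d_C₂H₆ = L with d_CH₄/d_C₂H₆ = √(M_C₂H₆/M_CH₄) (Graham's law). Here √(M_C₂H₆/M_CH₄) = √(30.07/16.04) = 1.369.
With d_CH₄ + d_C₂H₆ = 0.875 m, d_C₂H₆ = 0.875/(1 + 1.369) = 0.3693 m.
d_CH₄ = 0.875 − 0.3693 = 0.506 m.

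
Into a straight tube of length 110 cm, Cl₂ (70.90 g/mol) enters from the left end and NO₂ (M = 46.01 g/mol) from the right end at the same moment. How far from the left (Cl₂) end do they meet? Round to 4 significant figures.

Distances travelled in equal time are proportional to diffusion rates, so d_Cl₂/d_NO₂ = √(M_NO₂/M_Cl₂) = √(46.01/70.90) = 0.8056.
With d_Cl₂ + d_NO₂ = 110 cm, d_NO₂ = 110/(1 + 0.8056) = 60.92 cm.
d_Cl₂ = 110 − 60.92 = 49.08 cm.

49.08 cm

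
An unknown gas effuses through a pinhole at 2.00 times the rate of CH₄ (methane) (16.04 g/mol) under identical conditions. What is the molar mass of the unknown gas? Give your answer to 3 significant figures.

Since effusion rate ∝ 1/√M, rate_X/rate_CH₄ = √(M_CH₄/M_X).
2.00 = √(16.04/M_X)
M_X = 16.04 / 2.00² = 16.04 / 4.000 = 4.01 g/mol

4.01 g/mol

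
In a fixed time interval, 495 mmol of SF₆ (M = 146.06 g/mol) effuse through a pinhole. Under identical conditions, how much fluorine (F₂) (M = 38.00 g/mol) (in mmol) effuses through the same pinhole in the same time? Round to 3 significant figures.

Since effusion rate ∝ 1/√M, rate_F₂/rate_SF₆ = √(M_SF₆/M_F₂) = √(146.06/38.00) = √3.844 = 1.961.
So the amount for F₂ is 495 × 1.961 = 970 mmol.

970 mmol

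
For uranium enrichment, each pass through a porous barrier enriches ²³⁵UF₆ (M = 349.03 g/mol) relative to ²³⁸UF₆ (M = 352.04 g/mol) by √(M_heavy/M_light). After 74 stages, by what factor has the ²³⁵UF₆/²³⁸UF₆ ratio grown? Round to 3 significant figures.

1.37

Overall factor = α^74 with α = √(352.04/349.03), i.e. (352.04/349.03)^(74/2).
= 1.00862^37 = 1.37.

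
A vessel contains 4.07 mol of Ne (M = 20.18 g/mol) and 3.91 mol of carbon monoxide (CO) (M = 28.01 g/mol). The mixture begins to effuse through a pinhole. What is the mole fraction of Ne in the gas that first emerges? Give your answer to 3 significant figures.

Effusion rate of each component ∝ n_i/√M_i (partial pressure × 1/√M).
Mole fraction of Ne in the effusate = (n_Ne/√M_Ne) / (n_Ne/√M_Ne + n_CO/√M_CO)
= (4.07/√20.18) / (4.07/√20.18 + 3.91/√28.01) = 0.9060/(0.9060 + 0.7388) = 0.551.

0.551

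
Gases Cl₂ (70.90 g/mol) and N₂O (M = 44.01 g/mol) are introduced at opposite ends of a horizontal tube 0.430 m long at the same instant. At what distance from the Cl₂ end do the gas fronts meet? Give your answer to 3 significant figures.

In equal time, each gas travels a distance ∝ its rate ∝ 1/√M, so d_Cl₂/d_N₂O = √(M_N₂O/M_Cl₂) = √(44.01/70.90) = 0.7879.
With d_Cl₂ + d_N₂O = 0.430 m, d_N₂O = 0.430/(1 + 0.7879) = 0.2405 m.
d_Cl₂ = 0.430 − 0.2405 = 0.189 m.

0.189 m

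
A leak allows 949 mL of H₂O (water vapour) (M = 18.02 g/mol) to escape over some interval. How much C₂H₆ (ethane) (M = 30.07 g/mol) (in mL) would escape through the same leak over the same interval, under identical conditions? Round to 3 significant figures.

By Graham's law, rate_C₂H₆/rate_H₂O = √(M_H₂O/M_C₂H₆) = √(18.02/30.07) = √0.5993 = 0.7741.
So the volume for C₂H₆ is 949 × 0.7741 = 735 mL.

735 mL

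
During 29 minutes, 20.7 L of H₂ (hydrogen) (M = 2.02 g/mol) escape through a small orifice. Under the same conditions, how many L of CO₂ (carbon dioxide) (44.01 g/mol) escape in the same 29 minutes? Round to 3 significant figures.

Since effusion rate ∝ 1/√M, rate_CO₂/rate_H₂ = √(M_H₂/M_CO₂) = √(2.02/44.01) = √0.04590 = 0.2142.
So the volume for CO₂ is 20.7 × 0.2142 = 4.43 L.

4.43 L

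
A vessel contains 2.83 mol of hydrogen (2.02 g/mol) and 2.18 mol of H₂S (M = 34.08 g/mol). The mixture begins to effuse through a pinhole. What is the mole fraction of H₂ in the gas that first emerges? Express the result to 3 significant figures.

The effusion rate of species i is ∝ p_i/√M_i ∝ n_i/√M_i.
Mole fraction of H₂ in the effusate = (n_H₂/√M_H₂) / (n_H₂/√M_H₂ + n_H₂S/√M_H₂S)
= (2.83/√2.02) / (2.83/√2.02 + 2.18/√34.08) = 1.991/(1.991 + 0.3734) = 0.842.

0.842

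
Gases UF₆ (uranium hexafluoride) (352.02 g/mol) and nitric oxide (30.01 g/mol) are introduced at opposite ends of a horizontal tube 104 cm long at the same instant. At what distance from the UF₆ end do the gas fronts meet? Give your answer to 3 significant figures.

Distances travelled in equal time are proportional to diffusion rates, so d_UF₆/d_NO = √(M_NO/M_UF₆) = √(30.01/352.02) = 0.2920.
With d_UF₆ + d_NO = 104 cm, d_NO = 104/(1 + 0.2920) = 80.50 cm.
d_UF₆ = 104 − 80.50 = 23.5 cm.

23.5 cm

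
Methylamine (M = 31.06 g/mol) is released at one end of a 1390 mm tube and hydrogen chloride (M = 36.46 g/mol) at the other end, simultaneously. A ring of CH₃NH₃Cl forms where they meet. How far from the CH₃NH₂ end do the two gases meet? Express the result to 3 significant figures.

723 mm

The fronts meet when d_CH₃NH₂ + d_HCl = L with d_CH₃NH₂/d_HCl = √(M_HCl/M_CH₃NH₂) (Graham's law). Here √(M_HCl/M_CH₃NH₂) = √(36.46/31.06) = 1.083.
With d_CH₃NH₂ + d_HCl = 1390 mm, d_HCl = 1390/(1 + 1.083) = 667.2 mm.
d_CH₃NH₂ = 1390 − 667.2 = 723 mm.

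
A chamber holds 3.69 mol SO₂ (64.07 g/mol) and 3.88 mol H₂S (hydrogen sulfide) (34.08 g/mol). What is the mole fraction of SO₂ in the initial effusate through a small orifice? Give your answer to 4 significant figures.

The effusion rate of species i is ∝ p_i/√M_i ∝ n_i/√M_i.
x_SO₂(eff) = (n_SO₂/√M_SO₂) / (n_SO₂/√M_SO₂ + n_H₂S/√M_H₂S)
= (3.69/√64.07) / (3.69/√64.07 + 3.88/√34.08) = 0.4610/(0.4610 + 0.6646) = 0.4095.

0.4095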